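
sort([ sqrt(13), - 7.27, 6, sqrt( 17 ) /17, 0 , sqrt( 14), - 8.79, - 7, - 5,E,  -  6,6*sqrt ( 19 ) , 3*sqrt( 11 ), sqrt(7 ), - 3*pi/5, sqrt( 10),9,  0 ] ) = [ - 8.79, - 7.27,- 7, - 6, - 5, -3*pi/5, 0,0, sqrt( 17) /17,sqrt(7), E, sqrt(10 ) , sqrt(13), sqrt ( 14 ) , 6, 9,3*sqrt (11 ), 6*sqrt(19 ) ]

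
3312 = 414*8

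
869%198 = 77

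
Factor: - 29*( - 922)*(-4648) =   -  124278224= - 2^4*7^1*29^1*83^1*461^1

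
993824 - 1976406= -982582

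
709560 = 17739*40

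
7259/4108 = 1 + 3151/4108 = 1.77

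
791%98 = 7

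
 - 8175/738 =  - 2725/246 = - 11.08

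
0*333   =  0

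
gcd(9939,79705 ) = 1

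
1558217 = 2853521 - 1295304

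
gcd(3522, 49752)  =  6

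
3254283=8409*387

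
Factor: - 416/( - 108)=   104/27  =  2^3*3^ ( - 3)*13^1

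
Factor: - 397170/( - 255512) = 198585/127756 = 2^ ( - 2 )*3^3*5^1*19^( - 1)*41^ ( - 2)*1471^1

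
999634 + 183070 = 1182704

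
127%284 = 127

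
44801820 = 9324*4805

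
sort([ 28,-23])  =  [-23,28 ] 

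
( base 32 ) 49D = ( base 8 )10455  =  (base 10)4397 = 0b1000100101101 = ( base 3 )20000212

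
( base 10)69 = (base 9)76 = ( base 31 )27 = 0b1000101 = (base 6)153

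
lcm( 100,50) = 100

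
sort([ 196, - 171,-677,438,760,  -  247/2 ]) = [ - 677, - 171, - 247/2, 196,438,760]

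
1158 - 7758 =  - 6600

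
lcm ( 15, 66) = 330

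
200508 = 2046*98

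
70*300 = 21000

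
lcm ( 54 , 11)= 594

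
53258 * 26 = 1384708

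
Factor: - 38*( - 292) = 11096 = 2^3  *  19^1*73^1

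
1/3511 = 1/3511 = 0.00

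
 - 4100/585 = -820/117   =  -  7.01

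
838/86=9+32/43 = 9.74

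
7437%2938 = 1561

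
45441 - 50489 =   -  5048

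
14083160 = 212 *66430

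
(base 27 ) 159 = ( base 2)1101101001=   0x369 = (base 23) 1em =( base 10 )873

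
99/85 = 99/85 = 1.16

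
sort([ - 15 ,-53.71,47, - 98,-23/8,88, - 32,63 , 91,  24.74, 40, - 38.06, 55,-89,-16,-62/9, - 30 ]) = [  -  98,-89,-53.71,-38.06, - 32,-30,  -  16 ,-15,- 62/9, - 23/8, 24.74, 40,47,55,63,88,91 ] 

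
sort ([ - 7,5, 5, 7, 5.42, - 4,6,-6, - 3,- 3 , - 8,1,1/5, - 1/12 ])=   [ - 8, - 7, -6, - 4, - 3, - 3, - 1/12,1/5 , 1 , 5,5,  5.42 , 6,  7 ] 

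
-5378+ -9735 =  - 15113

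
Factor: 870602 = 2^1*71^1*6131^1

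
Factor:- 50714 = - 2^1 *25357^1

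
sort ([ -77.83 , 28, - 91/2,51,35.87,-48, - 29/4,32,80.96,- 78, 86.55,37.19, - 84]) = [-84, - 78, - 77.83, - 48,  -  91/2, - 29/4, 28, 32,35.87, 37.19,51, 80.96, 86.55] 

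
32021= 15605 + 16416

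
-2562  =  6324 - 8886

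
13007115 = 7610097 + 5397018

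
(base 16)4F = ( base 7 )142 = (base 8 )117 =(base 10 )79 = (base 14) 59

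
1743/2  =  1743/2= 871.50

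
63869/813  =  78 +455/813= 78.56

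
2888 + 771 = 3659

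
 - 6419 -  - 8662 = 2243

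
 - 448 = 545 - 993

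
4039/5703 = 4039/5703=0.71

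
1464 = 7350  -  5886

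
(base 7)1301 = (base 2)111101011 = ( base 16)1eb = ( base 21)128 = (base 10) 491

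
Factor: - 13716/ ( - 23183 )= 2^2*3^3*97^(-1) * 127^1 * 239^( - 1 )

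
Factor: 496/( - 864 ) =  - 31/54 = - 2^( - 1) * 3^( - 3 )*31^1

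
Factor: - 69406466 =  - 2^1 * 34703233^1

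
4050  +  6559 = 10609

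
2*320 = 640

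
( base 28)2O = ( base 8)120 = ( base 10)80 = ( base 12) 68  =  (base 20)40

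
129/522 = 43/174 = 0.25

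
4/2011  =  4/2011 = 0.00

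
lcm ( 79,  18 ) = 1422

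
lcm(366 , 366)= 366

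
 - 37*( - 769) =28453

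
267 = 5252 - 4985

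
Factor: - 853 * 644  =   - 2^2*7^1 * 23^1*853^1 =- 549332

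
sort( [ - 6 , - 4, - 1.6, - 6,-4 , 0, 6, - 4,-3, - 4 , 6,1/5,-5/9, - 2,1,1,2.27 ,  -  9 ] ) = [-9, - 6 , - 6, - 4, - 4,-4 ,-4,-3, -2, - 1.6 ,  -  5/9,0,1/5, 1,1,2.27,6,6 ] 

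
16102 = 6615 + 9487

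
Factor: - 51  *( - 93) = 4743 = 3^2 * 17^1*31^1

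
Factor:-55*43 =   -  2365 = - 5^1*11^1*43^1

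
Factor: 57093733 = 57093733^1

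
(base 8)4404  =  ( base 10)2308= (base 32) 284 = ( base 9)3144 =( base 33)23v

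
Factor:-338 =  - 2^1 * 13^2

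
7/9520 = 1/1360 = 0.00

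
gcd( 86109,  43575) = 3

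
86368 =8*10796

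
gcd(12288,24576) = 12288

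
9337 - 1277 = 8060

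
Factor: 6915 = 3^1*5^1 * 461^1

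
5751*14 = 80514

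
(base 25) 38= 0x53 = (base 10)83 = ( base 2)1010011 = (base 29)2P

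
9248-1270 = 7978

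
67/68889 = 67/68889 = 0.00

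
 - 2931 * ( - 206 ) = 603786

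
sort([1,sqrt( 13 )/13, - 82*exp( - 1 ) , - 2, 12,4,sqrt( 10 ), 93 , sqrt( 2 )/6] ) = [ - 82*exp (  -  1 ),- 2,  sqrt( 2) /6,sqrt( 13 ) /13,1, sqrt( 10 ), 4,  12, 93]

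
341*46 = 15686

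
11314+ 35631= 46945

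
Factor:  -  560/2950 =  - 56/295=-2^3 * 5^( - 1 )*7^1*59^( - 1)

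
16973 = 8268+8705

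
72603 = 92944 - 20341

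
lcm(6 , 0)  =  0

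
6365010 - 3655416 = 2709594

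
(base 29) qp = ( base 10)779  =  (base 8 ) 1413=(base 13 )47c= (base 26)13p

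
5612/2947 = 1 + 2665/2947 = 1.90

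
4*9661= 38644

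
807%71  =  26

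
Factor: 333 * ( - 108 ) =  - 35964  =  -  2^2*3^5*37^1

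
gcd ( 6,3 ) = 3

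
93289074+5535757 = 98824831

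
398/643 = 398/643 = 0.62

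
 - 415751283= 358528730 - 774280013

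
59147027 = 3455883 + 55691144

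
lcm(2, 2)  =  2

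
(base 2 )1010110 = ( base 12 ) 72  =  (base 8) 126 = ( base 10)86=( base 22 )3K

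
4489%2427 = 2062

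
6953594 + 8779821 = 15733415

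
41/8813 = 41/8813 = 0.00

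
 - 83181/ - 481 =83181/481  =  172.93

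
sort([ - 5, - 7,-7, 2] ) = [-7, - 7, - 5, 2] 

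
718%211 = 85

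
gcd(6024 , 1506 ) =1506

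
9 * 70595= 635355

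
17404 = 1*17404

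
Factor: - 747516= - 2^2*3^1*7^1*11^1*809^1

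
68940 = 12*5745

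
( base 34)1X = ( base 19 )3a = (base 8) 103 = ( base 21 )34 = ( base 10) 67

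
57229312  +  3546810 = 60776122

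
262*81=21222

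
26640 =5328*5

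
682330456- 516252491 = 166077965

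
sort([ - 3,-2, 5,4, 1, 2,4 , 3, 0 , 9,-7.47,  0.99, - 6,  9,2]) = [ - 7.47, - 6, - 3, - 2, 0, 0.99, 1, 2,2, 3, 4 , 4,5, 9,9] 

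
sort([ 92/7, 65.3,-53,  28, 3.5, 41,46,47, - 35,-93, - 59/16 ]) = [ - 93, - 53 , - 35, - 59/16, 3.5, 92/7, 28, 41, 46, 47,  65.3]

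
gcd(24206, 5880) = 98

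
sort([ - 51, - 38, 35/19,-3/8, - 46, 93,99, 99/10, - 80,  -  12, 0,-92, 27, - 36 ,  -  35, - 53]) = [-92, - 80 , - 53 ,-51,-46 ,  -  38 , - 36, - 35, - 12 , - 3/8,0,35/19,99/10,  27,  93, 99]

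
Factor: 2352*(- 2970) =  - 6985440 = - 2^5*  3^4* 5^1 * 7^2*11^1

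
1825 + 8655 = 10480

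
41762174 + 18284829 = 60047003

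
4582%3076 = 1506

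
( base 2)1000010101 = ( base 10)533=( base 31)H6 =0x215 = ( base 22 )125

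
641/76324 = 641/76324 = 0.01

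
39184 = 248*158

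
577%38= 7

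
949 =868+81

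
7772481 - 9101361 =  - 1328880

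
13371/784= 17  +  43/784= 17.05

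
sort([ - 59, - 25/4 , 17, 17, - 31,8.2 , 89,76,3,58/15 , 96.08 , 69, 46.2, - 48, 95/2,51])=[ - 59,-48, - 31, - 25/4, 3,58/15,8.2,17, 17,46.2,  95/2,51 , 69, 76,  89,96.08] 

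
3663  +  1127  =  4790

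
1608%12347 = 1608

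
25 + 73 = 98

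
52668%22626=7416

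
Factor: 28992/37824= 151/197 = 151^1* 197^( - 1)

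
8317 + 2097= 10414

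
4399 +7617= 12016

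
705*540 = 380700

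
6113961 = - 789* ( - 7749 )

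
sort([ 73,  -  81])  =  [- 81,73]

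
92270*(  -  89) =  - 8212030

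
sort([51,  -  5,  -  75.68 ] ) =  [-75.68, - 5, 51]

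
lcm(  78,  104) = 312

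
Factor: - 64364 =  -2^2*16091^1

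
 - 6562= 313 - 6875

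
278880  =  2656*105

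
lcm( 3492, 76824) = 76824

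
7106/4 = 3553/2= 1776.50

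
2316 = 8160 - 5844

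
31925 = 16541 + 15384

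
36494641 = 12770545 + 23724096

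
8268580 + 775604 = 9044184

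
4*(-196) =-784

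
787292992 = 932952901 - 145659909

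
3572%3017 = 555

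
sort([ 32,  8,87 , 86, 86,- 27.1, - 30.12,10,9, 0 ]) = [ - 30.12, - 27.1,0,8, 9,  10,32, 86, 86, 87]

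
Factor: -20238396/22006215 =  -  2^2*3^( - 2)*5^(-1)*7^(-1)* 11^ (- 1 )*29^( - 1 )*73^( - 1 )*167^1 * 10099^1 = - 6746132/7335405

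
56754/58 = 28377/29 =978.52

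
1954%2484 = 1954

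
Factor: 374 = 2^1*11^1*17^1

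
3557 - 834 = 2723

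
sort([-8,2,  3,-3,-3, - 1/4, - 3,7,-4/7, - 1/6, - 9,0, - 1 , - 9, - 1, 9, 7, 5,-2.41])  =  [-9, - 9, - 8, - 3, - 3, - 3, - 2.41, - 1, - 1, - 4/7,-1/4,-1/6, 0, 2,  3 , 5,7, 7, 9 ]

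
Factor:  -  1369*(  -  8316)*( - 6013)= - 68455623852=- 2^2 * 3^3*7^2*11^1 *37^2*859^1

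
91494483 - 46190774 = 45303709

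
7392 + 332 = 7724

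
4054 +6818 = 10872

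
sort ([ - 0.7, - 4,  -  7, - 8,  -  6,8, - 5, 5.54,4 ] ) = [ - 8,  -  7 , - 6, -5 , - 4, - 0.7, 4,  5.54,8 ] 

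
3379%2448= 931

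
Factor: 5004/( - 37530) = -2/15  =  - 2^1*3^ ( - 1 ) * 5^( - 1)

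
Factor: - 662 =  - 2^1*331^1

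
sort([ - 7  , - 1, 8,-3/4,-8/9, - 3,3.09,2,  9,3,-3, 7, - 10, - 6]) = [  -  10,-7,-6, - 3, - 3, - 1,-8/9, - 3/4, 2, 3, 3.09,7,8,  9]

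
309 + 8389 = 8698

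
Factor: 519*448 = 2^6*3^1*7^1*173^1 = 232512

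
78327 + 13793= 92120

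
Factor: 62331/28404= 2^( - 2)*3^ ( - 2)*79^1 = 79/36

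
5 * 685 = 3425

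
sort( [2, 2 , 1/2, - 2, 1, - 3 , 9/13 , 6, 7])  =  [ - 3,-2, 1/2, 9/13,1, 2,  2,6, 7 ]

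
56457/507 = 111 + 60/169 = 111.36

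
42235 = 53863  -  11628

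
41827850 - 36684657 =5143193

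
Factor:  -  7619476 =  - 2^2*1904869^1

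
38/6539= 38/6539 = 0.01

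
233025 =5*46605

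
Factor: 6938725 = 5^2*277549^1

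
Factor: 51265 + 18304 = 69569 = 73^1 * 953^1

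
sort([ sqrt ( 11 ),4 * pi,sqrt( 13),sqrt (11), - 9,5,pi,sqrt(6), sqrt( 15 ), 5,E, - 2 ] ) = [ - 9, - 2,  sqrt(6 ), E,pi , sqrt(11 ),sqrt( 11), sqrt( 13),sqrt( 15), 5,5,4*pi]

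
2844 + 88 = 2932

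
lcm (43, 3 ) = 129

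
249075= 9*27675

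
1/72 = 1/72 = 0.01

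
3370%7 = 3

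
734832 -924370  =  -189538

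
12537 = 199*63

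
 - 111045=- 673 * 165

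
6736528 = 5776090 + 960438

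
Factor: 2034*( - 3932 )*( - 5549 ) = 44379170712 = 2^3*3^2*31^1*113^1*179^1*983^1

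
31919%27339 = 4580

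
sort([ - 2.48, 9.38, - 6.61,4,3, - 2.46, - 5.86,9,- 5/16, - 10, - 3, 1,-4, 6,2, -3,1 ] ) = [ - 10, - 6.61, - 5.86,-4 , -3 ,-3, -2.48,- 2.46, - 5/16,1,  1, 2,3,4,6,9,9.38]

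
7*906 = 6342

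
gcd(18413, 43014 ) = 1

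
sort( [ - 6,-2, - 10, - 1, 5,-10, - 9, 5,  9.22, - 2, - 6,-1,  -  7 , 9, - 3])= [-10, - 10,  -  9,  -  7 , - 6,  -  6, - 3,-2, - 2,-1,-1, 5, 5, 9,9.22] 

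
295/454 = 295/454 = 0.65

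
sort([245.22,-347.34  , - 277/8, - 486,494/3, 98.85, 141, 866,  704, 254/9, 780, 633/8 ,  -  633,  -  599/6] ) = [-633, - 486  , - 347.34, - 599/6, - 277/8, 254/9, 633/8, 98.85 , 141, 494/3, 245.22, 704, 780, 866]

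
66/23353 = 6/2123 = 0.00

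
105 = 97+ 8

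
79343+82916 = 162259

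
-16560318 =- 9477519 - 7082799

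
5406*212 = 1146072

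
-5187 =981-6168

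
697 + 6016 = 6713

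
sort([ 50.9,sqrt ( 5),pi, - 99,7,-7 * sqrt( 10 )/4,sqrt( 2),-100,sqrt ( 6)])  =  [ -100, - 99 , - 7*sqrt (10 ) /4,sqrt(2),  sqrt( 5 ),sqrt( 6 ) , pi, 7 , 50.9]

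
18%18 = 0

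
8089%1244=625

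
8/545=8/545 = 0.01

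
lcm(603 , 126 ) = 8442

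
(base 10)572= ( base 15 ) 282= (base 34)gs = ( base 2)1000111100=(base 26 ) m0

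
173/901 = 173/901 = 0.19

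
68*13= 884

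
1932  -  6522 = -4590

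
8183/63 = 1169/9 = 129.89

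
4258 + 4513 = 8771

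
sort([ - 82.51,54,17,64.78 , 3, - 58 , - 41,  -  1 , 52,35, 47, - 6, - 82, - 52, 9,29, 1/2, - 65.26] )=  [ - 82.51, - 82, - 65.26, - 58, - 52,- 41, - 6, - 1,1/2,3,9, 17,  29 , 35, 47, 52,  54,  64.78]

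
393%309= 84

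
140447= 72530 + 67917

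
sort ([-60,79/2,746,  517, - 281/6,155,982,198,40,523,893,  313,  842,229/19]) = [  -  60, - 281/6, 229/19, 79/2,40,  155,198,313,517,  523 , 746,842,893,982]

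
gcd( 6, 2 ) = 2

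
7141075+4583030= 11724105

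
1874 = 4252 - 2378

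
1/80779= 1/80779 = 0.00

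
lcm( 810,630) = 5670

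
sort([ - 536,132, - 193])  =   [ - 536, - 193  ,  132]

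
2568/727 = 2568/727 = 3.53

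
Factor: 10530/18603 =2^1*3^1*5^1 * 53^( - 1 ) = 30/53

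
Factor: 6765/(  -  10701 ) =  - 55/87 = -3^( - 1)*5^1*11^1*29^(-1)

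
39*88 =3432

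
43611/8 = 5451 + 3/8  =  5451.38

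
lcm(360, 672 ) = 10080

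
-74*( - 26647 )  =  1971878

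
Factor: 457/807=3^( -1)*269^ (  -  1 )* 457^1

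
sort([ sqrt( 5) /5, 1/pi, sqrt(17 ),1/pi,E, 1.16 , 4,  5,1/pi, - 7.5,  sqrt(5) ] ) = [ - 7.5 , 1/pi, 1/pi, 1/pi,sqrt( 5)/5, 1.16,sqrt(5), E, 4, sqrt( 17),  5]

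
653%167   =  152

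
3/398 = 3/398 = 0.01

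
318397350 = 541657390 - 223260040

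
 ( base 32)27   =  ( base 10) 71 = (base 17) 43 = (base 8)107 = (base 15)4B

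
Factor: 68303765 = 5^1*19^1*199^1*3613^1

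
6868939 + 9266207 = 16135146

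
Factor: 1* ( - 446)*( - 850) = 2^2*5^2*17^1 * 223^1 = 379100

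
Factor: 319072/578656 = 59^1*107^(-1) = 59/107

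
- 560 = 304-864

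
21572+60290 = 81862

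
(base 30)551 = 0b1001000101011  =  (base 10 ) 4651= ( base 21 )aba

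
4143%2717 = 1426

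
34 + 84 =118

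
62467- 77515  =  - 15048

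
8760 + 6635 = 15395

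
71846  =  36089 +35757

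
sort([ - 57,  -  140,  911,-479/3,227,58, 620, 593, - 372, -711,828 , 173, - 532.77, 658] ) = [ - 711,  -  532.77, - 372,  -  479/3, - 140, - 57,  58,173, 227, 593, 620, 658, 828,911] 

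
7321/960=7 + 601/960 =7.63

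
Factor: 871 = 13^1*67^1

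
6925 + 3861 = 10786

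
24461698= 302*80999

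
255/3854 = 255/3854 = 0.07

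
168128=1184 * 142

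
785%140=85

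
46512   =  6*7752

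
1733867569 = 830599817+903267752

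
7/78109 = 7/78109 = 0.00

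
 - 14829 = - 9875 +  - 4954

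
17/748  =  1/44 = 0.02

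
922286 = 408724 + 513562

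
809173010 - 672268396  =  136904614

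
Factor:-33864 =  - 2^3*3^1 * 17^1 * 83^1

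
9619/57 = 9619/57 = 168.75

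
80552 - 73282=7270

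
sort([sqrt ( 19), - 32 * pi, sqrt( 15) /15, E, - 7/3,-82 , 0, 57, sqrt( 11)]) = [  -  32 * pi,-82, - 7/3, 0, sqrt(15 )/15,E, sqrt(11) , sqrt(19), 57]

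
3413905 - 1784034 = 1629871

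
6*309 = 1854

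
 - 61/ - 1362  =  61/1362 = 0.04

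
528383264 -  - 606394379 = 1134777643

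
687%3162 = 687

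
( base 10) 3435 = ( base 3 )11201020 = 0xD6B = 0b110101101011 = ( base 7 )13005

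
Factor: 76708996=2^2*7^1 * 13^1*210739^1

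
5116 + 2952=8068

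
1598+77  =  1675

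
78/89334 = 13/14889 = 0.00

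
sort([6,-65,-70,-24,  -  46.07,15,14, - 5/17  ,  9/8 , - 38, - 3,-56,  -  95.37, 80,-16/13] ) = [  -  95.37, - 70, - 65, - 56,-46.07 , -38, - 24,-3, - 16/13 ,-5/17 , 9/8,  6,14, 15, 80 ] 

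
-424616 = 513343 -937959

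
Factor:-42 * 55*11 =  - 25410 =-2^1*3^1*5^1 * 7^1*11^2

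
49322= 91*542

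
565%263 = 39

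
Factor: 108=2^2*3^3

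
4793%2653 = 2140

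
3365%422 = 411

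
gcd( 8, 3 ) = 1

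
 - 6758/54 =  - 126+23/27=-125.15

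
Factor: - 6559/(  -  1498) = 2^( - 1) * 107^( - 1 )*937^1 = 937/214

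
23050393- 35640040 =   -  12589647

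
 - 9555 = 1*(-9555)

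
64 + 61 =125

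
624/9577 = 624/9577 = 0.07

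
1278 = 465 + 813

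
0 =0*62826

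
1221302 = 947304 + 273998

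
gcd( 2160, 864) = 432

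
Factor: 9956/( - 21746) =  - 38/83 = -2^1*19^1*83^( - 1 )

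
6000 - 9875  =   - 3875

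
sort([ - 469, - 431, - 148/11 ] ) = [-469, - 431,-148/11 ]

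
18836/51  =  369 + 1/3 = 369.33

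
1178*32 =37696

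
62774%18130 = 8384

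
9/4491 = 1/499 = 0.00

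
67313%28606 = 10101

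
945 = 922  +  23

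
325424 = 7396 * 44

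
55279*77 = 4256483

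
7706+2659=10365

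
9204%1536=1524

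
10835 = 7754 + 3081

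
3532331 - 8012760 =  - 4480429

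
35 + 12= 47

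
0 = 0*( - 448) 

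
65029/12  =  65029/12 = 5419.08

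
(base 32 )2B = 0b1001011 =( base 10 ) 75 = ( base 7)135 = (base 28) 2J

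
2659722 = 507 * 5246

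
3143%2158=985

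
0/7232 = 0=0.00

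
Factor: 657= 3^2*73^1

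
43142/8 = 21571/4 = 5392.75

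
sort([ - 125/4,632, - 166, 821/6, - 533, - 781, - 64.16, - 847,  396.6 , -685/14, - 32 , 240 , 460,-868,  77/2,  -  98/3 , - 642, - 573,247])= [ - 868,-847, - 781,  -  642 ,-573, - 533,  -  166, - 64.16,-685/14, - 98/3 ,-32, - 125/4,77/2,  821/6, 240 , 247, 396.6 , 460, 632]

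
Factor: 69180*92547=2^2*3^3*5^1* 7^1*13^1*113^1*1153^1  =  6402401460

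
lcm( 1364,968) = 30008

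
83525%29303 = 24919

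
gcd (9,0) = 9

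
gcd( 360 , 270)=90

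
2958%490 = 18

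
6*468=2808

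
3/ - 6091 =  - 1 + 6088/6091 = -0.00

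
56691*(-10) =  - 566910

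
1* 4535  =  4535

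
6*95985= 575910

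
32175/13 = 2475 = 2475.00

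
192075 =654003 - 461928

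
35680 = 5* 7136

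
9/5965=9/5965 =0.00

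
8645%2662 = 659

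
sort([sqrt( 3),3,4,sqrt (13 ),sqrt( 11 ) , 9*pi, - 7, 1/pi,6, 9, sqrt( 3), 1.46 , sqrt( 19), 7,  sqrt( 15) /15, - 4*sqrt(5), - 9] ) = [ - 9 , - 4*sqrt ( 5 ), - 7,sqrt( 15)/15,1/pi,1.46,  sqrt( 3), sqrt ( 3), 3,  sqrt( 11), sqrt(13), 4,  sqrt( 19), 6,7,9,9*pi ]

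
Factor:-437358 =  - 2^1 * 3^1 *72893^1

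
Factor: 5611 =31^1*181^1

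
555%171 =42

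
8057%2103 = 1748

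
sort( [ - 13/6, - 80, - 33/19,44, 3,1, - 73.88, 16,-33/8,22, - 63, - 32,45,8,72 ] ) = [ - 80,-73.88, - 63, - 32, - 33/8, - 13/6, - 33/19,1 , 3 , 8, 16,22, 44, 45,72 ]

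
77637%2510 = 2337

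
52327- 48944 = 3383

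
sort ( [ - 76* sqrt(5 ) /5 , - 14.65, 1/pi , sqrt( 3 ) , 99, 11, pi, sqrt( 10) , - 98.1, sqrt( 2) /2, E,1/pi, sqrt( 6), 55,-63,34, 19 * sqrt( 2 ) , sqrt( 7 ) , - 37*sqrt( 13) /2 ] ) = [ - 98.1, - 37*sqrt(13) /2 , - 63, - 76*sqrt( 5 )/5, -14.65,1/pi,1/pi, sqrt( 2)/2, sqrt( 3 ), sqrt( 6), sqrt ( 7), E, pi, sqrt(10), 11  ,  19*sqrt(2) , 34,55, 99] 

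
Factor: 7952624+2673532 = 2^2*3^2* 17^1*97^1 *179^1 = 10626156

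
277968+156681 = 434649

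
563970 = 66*8545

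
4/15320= 1/3830 = 0.00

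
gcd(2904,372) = 12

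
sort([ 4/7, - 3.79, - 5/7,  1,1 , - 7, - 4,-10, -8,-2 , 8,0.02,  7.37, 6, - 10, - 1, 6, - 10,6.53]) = [ - 10 ,  -  10,-10, - 8 , - 7, - 4, - 3.79,-2, - 1, - 5/7, 0.02 , 4/7,1,1,  6 , 6,6.53,  7.37,  8 ]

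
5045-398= 4647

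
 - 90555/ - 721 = 90555/721 = 125.60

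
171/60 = 57/20 = 2.85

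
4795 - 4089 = 706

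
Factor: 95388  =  2^2*3^1*7949^1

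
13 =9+4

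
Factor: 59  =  59^1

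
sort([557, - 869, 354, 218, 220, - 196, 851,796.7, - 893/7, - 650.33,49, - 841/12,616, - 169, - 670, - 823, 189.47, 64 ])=[ - 869,  -  823, - 670, - 650.33,  -  196, - 169,  -  893/7 , - 841/12 , 49,64,189.47, 218,220,354,557, 616 , 796.7,851]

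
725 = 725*1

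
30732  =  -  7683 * ( - 4 )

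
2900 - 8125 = -5225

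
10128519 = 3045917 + 7082602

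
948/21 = 45 + 1/7 = 45.14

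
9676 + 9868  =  19544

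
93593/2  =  93593/2 =46796.50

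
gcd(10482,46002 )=6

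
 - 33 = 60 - 93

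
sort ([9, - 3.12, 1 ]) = [ - 3.12,  1,9 ] 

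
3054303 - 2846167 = 208136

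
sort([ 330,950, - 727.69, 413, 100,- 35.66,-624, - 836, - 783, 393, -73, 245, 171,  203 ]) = [ - 836, - 783, - 727.69,-624,- 73, - 35.66, 100,171, 203, 245, 330, 393,413, 950]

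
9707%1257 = 908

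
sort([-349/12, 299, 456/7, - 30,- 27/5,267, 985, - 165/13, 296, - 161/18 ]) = [ - 30,-349/12, - 165/13, - 161/18,  -  27/5, 456/7, 267,296,299, 985] 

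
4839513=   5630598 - 791085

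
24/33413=24/33413 = 0.00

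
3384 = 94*36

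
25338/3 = 8446  =  8446.00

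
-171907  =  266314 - 438221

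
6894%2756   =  1382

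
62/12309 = 62/12309=0.01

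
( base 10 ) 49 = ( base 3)1211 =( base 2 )110001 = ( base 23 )23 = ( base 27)1m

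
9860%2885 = 1205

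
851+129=980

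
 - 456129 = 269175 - 725304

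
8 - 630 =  - 622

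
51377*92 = 4726684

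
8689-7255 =1434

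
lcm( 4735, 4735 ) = 4735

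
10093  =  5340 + 4753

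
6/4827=2/1609 = 0.00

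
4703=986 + 3717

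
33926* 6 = 203556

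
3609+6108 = 9717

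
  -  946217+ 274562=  - 671655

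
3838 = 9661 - 5823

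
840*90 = 75600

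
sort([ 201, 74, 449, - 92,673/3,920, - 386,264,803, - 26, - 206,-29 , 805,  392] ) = [ - 386,-206, - 92,-29, - 26,74, 201,673/3,264, 392,449,803, 805,920 ] 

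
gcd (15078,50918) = 14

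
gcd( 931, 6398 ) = 7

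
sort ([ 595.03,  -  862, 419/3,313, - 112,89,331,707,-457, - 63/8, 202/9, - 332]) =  [  -  862,-457, - 332,-112, - 63/8, 202/9,89,419/3, 313, 331, 595.03,707]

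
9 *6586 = 59274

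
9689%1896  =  209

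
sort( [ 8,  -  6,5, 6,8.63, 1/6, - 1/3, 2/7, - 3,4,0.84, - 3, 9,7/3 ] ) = [ - 6, - 3, - 3, - 1/3, 1/6, 2/7, 0.84, 7/3,4,5, 6, 8,8.63,9] 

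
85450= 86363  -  913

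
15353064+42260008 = 57613072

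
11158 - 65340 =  - 54182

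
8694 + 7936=16630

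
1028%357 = 314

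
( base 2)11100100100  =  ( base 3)2111201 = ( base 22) 3H2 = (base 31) 1ru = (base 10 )1828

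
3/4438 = 3/4438= 0.00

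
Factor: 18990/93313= 2^1*3^2 * 5^1*11^ ( - 1)*17^(  -  1 )*211^1*499^( - 1)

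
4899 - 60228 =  - 55329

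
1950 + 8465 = 10415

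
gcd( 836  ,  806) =2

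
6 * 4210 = 25260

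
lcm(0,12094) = 0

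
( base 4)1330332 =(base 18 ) 16c6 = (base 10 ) 7998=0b1111100111110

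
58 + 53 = 111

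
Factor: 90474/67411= 2^1  *  3^1*17^1*887^1*67411^(-1 )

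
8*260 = 2080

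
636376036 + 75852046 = 712228082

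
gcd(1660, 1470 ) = 10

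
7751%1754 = 735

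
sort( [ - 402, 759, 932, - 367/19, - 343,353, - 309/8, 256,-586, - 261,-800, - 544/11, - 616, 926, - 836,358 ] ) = [ - 836, - 800, - 616, - 586, - 402 , - 343, - 261,-544/11,-309/8, - 367/19 , 256,353,358 , 759 , 926, 932] 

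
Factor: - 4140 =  - 2^2*3^2 * 5^1*23^1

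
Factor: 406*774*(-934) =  - 2^3*3^2*7^1*29^1*43^1*467^1 = - 293503896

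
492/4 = 123  =  123.00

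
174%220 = 174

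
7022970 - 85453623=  - 78430653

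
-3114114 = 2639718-5753832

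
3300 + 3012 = 6312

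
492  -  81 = 411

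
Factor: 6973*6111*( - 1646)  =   - 2^1* 3^2*7^1 * 19^1 *97^1*367^1*823^1 = -70139356938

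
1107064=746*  1484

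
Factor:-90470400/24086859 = - 2^11 * 5^2*19^1*31^1*103^(  -  1)*77951^( - 1) = - 30156800/8028953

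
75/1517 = 75/1517 = 0.05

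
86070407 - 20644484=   65425923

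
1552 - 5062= - 3510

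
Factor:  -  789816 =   -  2^3*3^1*  32909^1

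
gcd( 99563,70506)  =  1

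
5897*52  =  306644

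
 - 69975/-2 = 34987 + 1/2 = 34987.50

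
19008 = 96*198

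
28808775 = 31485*915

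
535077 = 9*59453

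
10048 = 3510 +6538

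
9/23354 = 9/23354 = 0.00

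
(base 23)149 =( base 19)1E3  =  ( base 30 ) l0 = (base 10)630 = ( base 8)1166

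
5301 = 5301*1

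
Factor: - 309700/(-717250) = 326/755 = 2^1*5^( - 1)*151^( - 1)*163^1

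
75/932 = 75/932 = 0.08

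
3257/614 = 3257/614 = 5.30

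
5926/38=155+18/19 = 155.95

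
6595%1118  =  1005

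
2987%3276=2987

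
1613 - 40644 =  - 39031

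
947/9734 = 947/9734  =  0.10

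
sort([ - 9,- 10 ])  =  [-10, - 9]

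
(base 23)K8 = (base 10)468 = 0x1d4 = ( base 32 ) EK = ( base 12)330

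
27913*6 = 167478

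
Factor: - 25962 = -2^1*3^1*4327^1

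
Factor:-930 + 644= -2^1*11^1*13^1=- 286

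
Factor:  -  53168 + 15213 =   -  37955 = - 5^1*7591^1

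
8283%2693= 204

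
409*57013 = 23318317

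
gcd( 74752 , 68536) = 8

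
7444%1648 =852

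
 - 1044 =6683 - 7727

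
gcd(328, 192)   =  8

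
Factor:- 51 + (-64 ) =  - 115 = -5^1 * 23^1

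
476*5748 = 2736048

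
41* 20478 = 839598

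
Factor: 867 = 3^1*17^2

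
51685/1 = 51685= 51685.00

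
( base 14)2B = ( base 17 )25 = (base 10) 39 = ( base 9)43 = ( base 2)100111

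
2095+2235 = 4330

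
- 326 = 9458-9784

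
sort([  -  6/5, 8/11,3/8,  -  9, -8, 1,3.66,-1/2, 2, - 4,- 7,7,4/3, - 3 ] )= [-9 , - 8, -7, - 4,  -  3, - 6/5,-1/2,  3/8,8/11,  1,4/3, 2,3.66 , 7]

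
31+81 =112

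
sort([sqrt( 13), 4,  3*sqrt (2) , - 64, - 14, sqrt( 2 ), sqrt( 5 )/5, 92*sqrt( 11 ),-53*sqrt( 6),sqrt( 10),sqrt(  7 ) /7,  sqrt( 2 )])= [-53*sqrt(6),-64,-14, sqrt(7)/7,sqrt (5)/5 , sqrt( 2), sqrt (2 ), sqrt( 10 ), sqrt ( 13), 4, 3*sqrt( 2 ),92*sqrt ( 11) ] 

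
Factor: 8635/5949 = 3^( - 2) *5^1*11^1*157^1*661^( - 1) 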